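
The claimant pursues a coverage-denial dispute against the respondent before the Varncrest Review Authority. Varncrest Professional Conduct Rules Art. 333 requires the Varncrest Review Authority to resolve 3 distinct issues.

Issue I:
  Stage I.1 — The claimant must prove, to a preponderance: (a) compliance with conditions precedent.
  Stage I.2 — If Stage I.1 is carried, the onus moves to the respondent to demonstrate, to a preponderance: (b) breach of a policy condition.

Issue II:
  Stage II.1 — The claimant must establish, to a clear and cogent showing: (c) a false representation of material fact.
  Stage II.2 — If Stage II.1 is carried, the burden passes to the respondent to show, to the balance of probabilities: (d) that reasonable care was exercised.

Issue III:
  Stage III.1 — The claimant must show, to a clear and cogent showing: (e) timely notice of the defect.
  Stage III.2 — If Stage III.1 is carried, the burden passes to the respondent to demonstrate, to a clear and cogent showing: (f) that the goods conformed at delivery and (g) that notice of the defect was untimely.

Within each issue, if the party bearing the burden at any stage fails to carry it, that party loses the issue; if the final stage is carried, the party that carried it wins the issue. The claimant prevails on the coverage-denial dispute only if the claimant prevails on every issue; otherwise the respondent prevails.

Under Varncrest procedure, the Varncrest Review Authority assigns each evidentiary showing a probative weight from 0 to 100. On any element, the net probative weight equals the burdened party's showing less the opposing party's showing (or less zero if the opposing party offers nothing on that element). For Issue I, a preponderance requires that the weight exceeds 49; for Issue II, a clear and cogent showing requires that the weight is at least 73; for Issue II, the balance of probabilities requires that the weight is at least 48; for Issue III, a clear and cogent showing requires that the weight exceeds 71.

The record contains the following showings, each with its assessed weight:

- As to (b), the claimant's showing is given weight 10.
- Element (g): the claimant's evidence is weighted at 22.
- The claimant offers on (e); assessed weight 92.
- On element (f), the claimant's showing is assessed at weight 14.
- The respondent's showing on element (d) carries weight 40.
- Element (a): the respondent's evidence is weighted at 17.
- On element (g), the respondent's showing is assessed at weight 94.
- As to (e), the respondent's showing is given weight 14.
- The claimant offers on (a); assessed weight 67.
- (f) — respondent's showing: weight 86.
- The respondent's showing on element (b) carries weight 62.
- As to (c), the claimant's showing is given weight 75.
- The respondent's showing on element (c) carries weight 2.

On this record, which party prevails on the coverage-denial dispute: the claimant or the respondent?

respondent

— Issue I —
Stage I.1 (claimant, a preponderance, weight exceeds 49): (a) net 67−17=50 > 49 — meets.
  All elements met. The burden passes to the respondent.
Stage I.2 (respondent, a preponderance, weight exceeds 49): (b) net 62−10=52 > 49 — meets.
  The respondent carries the last stage.
All stages carried — the respondent prevails on this issue.
— Issue II —
Stage II.1 (claimant, a clear and cogent showing, weight is at least 73): (c) net 75−2=73 ≥ 73 — meets.
  The claimant carries Stage II.1; the respondent now bears the burden.
Stage II.2 (respondent, the balance of probabilities, weight is at least 48): (d) 40 < 48 — fails.
  The respondent does not carry Stage II.2.
So the claimant prevails on this issue.
— Issue III —
Stage III.1 — burden on claimant; standard: a clear and cogent showing (weight exceeds 71).
    (e): 92 − 14 = 78 > 71 [met]
  The claimant carries Stage III.1; the respondent now bears the burden.
Stage III.2 — burden on respondent; standard: a clear and cogent showing (weight exceeds 71).
    (f): 86 − 14 = 72 > 71 [met]
    (g): 94 − 22 = 72 > 71 [met]
  Stage III.2 carried; the final stage is satisfied.
With every stage satisfied, the respondent prevails on this issue.
Per-issue: Issue I → respondent; Issue II → claimant; Issue III → respondent. The claimant must prevail on every issue; overall, the respondent prevails.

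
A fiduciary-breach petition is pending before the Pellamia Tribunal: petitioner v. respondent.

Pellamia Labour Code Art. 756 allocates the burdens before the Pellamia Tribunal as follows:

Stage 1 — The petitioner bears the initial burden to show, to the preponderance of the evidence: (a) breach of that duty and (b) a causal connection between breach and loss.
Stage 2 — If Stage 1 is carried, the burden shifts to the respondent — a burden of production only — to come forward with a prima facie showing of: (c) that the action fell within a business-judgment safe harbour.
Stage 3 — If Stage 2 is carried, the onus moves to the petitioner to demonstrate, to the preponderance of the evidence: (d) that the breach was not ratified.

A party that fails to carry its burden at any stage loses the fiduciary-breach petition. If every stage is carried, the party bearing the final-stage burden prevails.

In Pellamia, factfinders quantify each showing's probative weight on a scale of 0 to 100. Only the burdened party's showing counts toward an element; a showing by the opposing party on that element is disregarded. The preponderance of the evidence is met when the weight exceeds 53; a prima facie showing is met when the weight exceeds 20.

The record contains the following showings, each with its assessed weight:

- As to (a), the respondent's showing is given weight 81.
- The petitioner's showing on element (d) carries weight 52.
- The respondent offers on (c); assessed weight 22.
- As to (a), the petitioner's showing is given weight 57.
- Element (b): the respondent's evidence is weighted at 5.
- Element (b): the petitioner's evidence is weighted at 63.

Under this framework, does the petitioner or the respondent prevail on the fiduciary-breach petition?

respondent

Stage 1 (petitioner, the preponderance of the evidence, weight exceeds 53): (a) 57 (respondent's 81 disregarded) > 53 — meets; (b) 63 (respondent's 5 disregarded) > 53 — meets.
  Stage 1 carried; the burden shifts to the respondent.
Stage 2 (respondent, a prima facie showing, weight exceeds 20): (c) 22 > 20 — meets.
  Stage 2 is satisfied; the onus moves to the petitioner.
Stage 3 (petitioner, the preponderance of the evidence, weight exceeds 53): (d) 52 ≤ 53 — fails.
  The petitioner does not carry Stage 3.
So the respondent prevails.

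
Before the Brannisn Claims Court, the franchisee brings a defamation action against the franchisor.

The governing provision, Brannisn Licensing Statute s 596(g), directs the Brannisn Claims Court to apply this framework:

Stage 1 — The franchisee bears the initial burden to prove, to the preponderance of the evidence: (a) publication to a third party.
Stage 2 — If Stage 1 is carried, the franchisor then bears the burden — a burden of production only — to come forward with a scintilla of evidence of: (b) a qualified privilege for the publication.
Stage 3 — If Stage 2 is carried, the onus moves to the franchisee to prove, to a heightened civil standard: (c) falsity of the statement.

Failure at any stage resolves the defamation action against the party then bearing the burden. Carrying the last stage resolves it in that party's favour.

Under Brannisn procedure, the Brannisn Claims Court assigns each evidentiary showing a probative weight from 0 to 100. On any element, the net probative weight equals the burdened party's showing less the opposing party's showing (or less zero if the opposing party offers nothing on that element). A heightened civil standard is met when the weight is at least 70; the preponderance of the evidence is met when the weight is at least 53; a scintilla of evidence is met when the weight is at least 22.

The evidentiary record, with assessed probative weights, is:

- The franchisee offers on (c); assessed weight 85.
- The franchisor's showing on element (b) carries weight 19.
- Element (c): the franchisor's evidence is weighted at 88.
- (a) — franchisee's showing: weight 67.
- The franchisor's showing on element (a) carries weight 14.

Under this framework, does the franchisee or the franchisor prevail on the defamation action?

franchisee

Stage 1 — burden on franchisee; standard: the preponderance of the evidence (weight is at least 53).
    (a): 67 − 14 = 53 ≥ 53 [met]
  All elements met. The burden passes to the franchisor.
Stage 2 — burden on franchisor; standard: a scintilla of evidence (weight is at least 22).
    (b): 19 < 22 [not met]
  The franchisor does not carry Stage 2.
The franchisee prevails.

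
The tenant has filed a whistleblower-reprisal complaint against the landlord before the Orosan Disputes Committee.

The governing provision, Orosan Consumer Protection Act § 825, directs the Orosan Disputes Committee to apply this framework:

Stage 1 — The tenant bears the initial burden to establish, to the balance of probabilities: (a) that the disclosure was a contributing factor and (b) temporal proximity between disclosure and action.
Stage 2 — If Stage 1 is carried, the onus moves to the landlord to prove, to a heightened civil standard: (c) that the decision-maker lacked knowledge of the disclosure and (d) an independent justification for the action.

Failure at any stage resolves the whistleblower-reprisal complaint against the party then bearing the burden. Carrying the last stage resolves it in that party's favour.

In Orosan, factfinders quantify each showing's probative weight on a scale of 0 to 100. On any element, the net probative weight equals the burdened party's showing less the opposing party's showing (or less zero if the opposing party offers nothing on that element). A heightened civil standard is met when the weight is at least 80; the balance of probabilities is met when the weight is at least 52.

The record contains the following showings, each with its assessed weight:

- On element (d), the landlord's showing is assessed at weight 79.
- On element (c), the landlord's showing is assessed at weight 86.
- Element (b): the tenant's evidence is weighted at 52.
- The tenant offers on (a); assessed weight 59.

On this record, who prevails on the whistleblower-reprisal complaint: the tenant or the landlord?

tenant

Stage 1 (tenant, the balance of probabilities, weight is at least 52): (a) 59 ≥ 52 — meets; (b) 52 ≥ 52 — meets.
  The tenant carries Stage 1; the landlord now bears the burden.
Stage 2 (landlord, a heightened civil standard, weight is at least 80): (c) 86 ≥ 80 — meets; (d) 79 < 80 — fails.
  The landlord does not carry Stage 2.
So the tenant prevails.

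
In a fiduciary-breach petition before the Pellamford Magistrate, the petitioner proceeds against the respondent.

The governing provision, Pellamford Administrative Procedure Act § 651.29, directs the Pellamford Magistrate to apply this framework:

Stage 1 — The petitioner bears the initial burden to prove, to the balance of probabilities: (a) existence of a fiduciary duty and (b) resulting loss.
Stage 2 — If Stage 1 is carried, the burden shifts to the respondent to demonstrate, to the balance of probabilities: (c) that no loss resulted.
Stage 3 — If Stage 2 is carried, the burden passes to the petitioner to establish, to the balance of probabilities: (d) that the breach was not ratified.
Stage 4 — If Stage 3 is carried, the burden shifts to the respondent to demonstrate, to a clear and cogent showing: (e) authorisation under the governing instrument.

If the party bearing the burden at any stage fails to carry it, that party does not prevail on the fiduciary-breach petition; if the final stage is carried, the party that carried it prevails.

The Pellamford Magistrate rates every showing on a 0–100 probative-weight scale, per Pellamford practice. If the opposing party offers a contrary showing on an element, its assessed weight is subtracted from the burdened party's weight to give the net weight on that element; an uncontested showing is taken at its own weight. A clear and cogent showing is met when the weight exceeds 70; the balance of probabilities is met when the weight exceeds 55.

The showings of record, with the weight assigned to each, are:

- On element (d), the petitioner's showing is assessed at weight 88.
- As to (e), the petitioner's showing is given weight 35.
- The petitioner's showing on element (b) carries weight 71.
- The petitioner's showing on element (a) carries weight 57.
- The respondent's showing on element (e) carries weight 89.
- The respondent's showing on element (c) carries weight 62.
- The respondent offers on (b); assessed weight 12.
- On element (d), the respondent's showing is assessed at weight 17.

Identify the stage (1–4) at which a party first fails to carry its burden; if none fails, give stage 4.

At Stage 1 the petitioner must meet the balance of probabilities (weight exceeds 55): on (a) the weight is 57, which does exceed 55, so (a) meets the standard; on (b) the weight is 71 less the opposing 12 gives net 59, which does exceed 55, so (b) meets the standard.
  The petitioner carries Stage 1; the respondent now bears the burden.
At Stage 2 the respondent must meet the balance of probabilities (weight exceeds 55): on (c) the weight is 62, which does exceed 55, so (c) meets the standard.
  The respondent carries Stage 2; the petitioner now bears the burden.
At Stage 3 the petitioner must meet the balance of probabilities (weight exceeds 55): on (d) the weight is 88 less the opposing 17 gives net 71, which does exceed 55, so (d) meets the standard.
  The petitioner carries Stage 3; the respondent now bears the burden.
At Stage 4 the respondent must meet a clear and cogent showing (weight exceeds 70): on (e) the weight is 89 less the opposing 35 gives net 54, ≤ 70, so (e) does not meet the standard.
  Stage 4 not carried; the respondent fails its burden.
The analysis ends at Stage 4; the petitioner prevails.

stage 4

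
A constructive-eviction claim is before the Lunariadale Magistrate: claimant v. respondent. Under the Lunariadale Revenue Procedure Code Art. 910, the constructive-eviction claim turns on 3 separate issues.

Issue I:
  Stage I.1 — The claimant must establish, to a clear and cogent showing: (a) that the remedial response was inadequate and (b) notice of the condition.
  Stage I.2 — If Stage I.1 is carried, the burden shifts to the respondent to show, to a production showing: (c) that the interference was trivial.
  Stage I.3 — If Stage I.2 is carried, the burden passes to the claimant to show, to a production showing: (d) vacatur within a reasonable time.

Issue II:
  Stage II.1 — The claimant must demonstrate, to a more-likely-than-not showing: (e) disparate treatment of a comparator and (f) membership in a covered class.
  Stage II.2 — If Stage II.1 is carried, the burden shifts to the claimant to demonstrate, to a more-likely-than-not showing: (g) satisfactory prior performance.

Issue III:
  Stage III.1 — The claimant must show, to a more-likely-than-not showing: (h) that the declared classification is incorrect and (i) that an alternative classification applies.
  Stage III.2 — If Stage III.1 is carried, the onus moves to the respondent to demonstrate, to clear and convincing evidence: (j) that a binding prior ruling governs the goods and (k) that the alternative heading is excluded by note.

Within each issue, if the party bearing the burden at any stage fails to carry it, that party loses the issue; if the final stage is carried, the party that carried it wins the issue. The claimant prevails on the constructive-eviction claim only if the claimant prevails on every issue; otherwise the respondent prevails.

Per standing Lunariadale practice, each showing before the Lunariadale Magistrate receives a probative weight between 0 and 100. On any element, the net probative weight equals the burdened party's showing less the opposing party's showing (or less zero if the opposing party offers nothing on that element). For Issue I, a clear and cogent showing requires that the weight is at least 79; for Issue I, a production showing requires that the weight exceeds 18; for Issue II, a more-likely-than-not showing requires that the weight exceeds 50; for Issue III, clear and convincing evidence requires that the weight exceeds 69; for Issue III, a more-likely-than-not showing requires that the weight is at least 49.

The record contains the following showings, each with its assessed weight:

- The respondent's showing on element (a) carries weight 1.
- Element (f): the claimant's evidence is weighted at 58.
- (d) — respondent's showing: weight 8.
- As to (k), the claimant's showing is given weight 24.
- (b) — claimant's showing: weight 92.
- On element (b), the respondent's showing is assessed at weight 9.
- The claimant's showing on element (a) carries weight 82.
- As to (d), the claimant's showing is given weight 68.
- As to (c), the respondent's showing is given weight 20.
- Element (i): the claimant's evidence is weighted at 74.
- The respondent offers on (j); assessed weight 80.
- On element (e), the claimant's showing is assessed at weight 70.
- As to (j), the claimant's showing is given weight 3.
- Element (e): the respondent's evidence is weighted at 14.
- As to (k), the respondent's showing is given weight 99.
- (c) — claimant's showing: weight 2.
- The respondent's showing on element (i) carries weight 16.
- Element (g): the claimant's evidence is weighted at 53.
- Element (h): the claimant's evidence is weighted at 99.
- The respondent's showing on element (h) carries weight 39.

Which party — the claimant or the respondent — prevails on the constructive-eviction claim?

— Issue I —
Stage I.1 (claimant, a clear and cogent showing, weight is at least 79): (a) net 82−1=81 ≥ 79 — meets; (b) net 92−9=83 ≥ 79 — meets.
  All elements met. The burden passes to the respondent.
Stage I.2 (respondent, a production showing, weight exceeds 18): (c) net 20−2=18 ≤ 18 — fails.
  The respondent does not carry Stage I.2.
So the claimant prevails on this issue.
— Issue II —
Stage II.1 (claimant, a more-likely-than-not showing, weight exceeds 50): (e) net 70−14=56 > 50 — meets; (f) 58 > 50 — meets.
  All elements met. The claimant retains the burden for Stage II.2.
Stage II.2 (claimant, a more-likely-than-not showing, weight exceeds 50): (g) 53 > 50 — meets.
  All elements met at the final stage.
Every stage carried; the claimant prevails on this issue.
— Issue III —
Stage III.1 — burden on claimant; standard: a more-likely-than-not showing (weight is at least 49).
    (h): 99 − 39 = 60 ≥ 49 [met]
    (i): 74 − 16 = 58 ≥ 49 [met]
  The claimant carries Stage III.1; the respondent now bears the burden.
Stage III.2 — burden on respondent; standard: clear and convincing evidence (weight exceeds 69).
    (j): 80 − 3 = 77 > 69 [met]
    (k): 99 − 24 = 75 > 69 [met]
  The respondent carries the last stage.
With every stage satisfied, the respondent prevails on this issue.
Per-issue: Issue I → claimant; Issue II → claimant; Issue III → respondent. The claimant must prevail on every issue; overall, the respondent prevails.

respondent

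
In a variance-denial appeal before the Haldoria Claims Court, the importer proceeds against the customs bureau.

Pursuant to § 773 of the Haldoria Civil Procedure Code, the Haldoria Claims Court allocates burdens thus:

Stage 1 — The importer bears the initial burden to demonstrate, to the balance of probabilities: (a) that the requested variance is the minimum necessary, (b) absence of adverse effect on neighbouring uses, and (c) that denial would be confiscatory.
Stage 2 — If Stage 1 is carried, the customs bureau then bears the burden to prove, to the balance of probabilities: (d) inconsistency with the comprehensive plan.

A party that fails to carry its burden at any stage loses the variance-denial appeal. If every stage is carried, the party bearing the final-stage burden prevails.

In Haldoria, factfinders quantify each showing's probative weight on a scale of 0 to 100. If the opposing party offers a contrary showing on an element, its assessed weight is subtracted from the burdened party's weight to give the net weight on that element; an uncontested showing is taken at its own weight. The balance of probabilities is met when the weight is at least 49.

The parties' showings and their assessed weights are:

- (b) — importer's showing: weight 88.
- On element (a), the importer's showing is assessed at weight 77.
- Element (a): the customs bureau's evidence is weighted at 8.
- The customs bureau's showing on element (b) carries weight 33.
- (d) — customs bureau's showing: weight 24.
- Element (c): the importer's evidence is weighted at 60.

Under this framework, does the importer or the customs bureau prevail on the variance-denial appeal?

importer

Stage 1 (importer, the balance of probabilities, weight is at least 49): (a) net 77−8=69 ≥ 49 — meets; (b) net 88−33=55 ≥ 49 — meets; (c) 60 ≥ 49 — meets.
  Stage 1 carried; the burden shifts to the customs bureau.
Stage 2 (customs bureau, the balance of probabilities, weight is at least 49): (d) 24 < 49 — fails.
  Stage 2 not carried; the customs bureau fails its burden.
The analysis ends at Stage 2; the importer prevails.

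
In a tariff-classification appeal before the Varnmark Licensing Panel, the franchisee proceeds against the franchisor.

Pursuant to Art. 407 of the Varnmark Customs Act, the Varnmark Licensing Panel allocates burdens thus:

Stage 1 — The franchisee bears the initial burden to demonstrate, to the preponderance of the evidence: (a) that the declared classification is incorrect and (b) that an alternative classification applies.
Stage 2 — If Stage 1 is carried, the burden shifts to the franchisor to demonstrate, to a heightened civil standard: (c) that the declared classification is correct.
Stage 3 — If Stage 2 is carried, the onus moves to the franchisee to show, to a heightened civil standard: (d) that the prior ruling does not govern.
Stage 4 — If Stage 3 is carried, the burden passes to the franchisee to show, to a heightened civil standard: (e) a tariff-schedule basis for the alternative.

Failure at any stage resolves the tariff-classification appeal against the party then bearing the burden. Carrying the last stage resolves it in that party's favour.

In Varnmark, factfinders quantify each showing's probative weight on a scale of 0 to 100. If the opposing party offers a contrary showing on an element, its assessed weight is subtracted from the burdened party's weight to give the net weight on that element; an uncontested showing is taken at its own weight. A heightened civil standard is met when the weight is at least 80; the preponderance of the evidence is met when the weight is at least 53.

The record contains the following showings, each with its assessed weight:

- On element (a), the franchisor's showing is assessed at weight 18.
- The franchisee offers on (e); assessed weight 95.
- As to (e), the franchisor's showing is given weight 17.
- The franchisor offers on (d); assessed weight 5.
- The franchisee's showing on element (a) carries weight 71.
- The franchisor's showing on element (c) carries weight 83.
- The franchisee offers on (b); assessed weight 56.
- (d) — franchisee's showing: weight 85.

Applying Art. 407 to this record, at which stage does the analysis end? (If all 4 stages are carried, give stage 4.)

Stage 1 — burden on franchisee; standard: the preponderance of the evidence (weight is at least 53).
    (a): 71 − 18 = 53 ≥ 53 [met]
    (b): 56 ≥ 53 [met]
  The franchisee carries Stage 1; the franchisor now bears the burden.
Stage 2 — burden on franchisor; standard: a heightened civil standard (weight is at least 80).
    (c): 83 ≥ 80 [met]
  Stage 2 carried; the burden shifts to the franchisee.
Stage 3 — burden on franchisee; standard: a heightened civil standard (weight is at least 80).
    (d): 85 − 5 = 80 ≥ 80 [met]
  Stage 3 carried; the burden remains with the franchisee.
Stage 4 — burden on franchisee; standard: a heightened civil standard (weight is at least 80).
    (e): 95 − 17 = 78 < 80 [not met]
  Stage 4 not carried; the franchisee fails its burden.
So the franchisor prevails.

stage 4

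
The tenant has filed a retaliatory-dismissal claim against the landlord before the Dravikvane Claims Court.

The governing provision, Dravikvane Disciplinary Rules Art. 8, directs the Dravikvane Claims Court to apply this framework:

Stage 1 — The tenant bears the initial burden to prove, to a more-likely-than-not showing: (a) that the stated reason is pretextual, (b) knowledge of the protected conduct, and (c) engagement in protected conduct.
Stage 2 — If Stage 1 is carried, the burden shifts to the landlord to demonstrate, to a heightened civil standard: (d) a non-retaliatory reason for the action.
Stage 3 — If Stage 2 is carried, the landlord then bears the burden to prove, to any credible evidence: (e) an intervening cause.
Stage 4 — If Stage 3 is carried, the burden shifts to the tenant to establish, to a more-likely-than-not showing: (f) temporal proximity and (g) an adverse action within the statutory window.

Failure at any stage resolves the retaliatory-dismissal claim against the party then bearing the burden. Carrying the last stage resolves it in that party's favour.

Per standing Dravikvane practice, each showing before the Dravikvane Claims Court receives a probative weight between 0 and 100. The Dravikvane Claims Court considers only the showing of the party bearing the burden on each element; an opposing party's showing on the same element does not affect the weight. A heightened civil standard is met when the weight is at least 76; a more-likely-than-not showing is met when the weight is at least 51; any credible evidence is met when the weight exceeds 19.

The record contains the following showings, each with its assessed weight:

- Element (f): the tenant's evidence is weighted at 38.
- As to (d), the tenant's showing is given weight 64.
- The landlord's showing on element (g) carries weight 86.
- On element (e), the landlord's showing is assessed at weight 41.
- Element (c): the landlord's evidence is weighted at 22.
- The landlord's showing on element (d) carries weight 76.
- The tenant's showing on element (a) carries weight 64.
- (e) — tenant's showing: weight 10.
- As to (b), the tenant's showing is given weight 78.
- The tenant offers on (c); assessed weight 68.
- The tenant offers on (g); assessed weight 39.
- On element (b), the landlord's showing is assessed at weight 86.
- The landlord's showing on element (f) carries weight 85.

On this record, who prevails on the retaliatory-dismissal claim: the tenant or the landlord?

landlord

At Stage 1 the tenant must meet a more-likely-than-not showing (weight is at least 51): on (a) the weight is 64, ≥ 51, so (a) meets the standard; on (b) the weight is 78 (the landlord's 86 is given no effect), ≥ 51, so (b) meets the standard; on (c) the weight is 68 (the landlord's 22 is given no effect), ≥ 51, so (c) meets the standard.
  Stage 1 is satisfied; the onus moves to the landlord.
At Stage 2 the landlord must meet a heightened civil standard (weight is at least 76): on (d) the weight is 76 (the tenant's 64 is given no effect), ≥ 76, so (d) meets the standard.
  Stage 2 carried; the burden remains with the landlord.
At Stage 3 the landlord must meet any credible evidence (weight exceeds 19): on (e) the weight is 41 (the tenant's 10 is given no effect), which does exceed 19, so (e) meets the standard.
  The landlord carries Stage 3; the tenant now bears the burden.
At Stage 4 the tenant must meet a more-likely-than-not showing (weight is at least 51): on (f) the weight is 38 (the landlord's 85 is given no effect), which does not reach 51, so (f) does not meet the standard; on (g) the weight is 39 (the landlord's 86 is given no effect), which does not reach 51, so (g) does not meet the standard.
  Stage 4 not carried; the tenant fails its burden.
The landlord prevails.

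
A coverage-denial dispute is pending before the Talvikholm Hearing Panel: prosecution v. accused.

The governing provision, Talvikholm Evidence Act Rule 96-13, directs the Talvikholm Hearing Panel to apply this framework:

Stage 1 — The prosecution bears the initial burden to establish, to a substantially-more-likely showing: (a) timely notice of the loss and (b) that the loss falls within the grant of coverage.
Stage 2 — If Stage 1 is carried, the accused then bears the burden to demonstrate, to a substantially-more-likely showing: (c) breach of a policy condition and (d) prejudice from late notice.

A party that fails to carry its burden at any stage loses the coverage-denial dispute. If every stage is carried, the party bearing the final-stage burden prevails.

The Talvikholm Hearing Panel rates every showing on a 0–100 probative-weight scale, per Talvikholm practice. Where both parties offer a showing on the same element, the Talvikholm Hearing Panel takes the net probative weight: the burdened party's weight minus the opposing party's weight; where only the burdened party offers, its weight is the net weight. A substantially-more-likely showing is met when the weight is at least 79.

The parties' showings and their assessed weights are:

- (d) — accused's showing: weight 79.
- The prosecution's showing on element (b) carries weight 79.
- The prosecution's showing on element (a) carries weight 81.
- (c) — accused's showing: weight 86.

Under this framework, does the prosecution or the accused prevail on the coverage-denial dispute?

accused

Stage 1 (prosecution, a substantially-more-likely showing, weight is at least 79): (a) 81 ≥ 79 — meets; (b) 79 ≥ 79 — meets.
  All elements met. The burden passes to the accused.
Stage 2 (accused, a substantially-more-likely showing, weight is at least 79): (c) 86 ≥ 79 — meets; (d) 79 ≥ 79 — meets.
  All elements met at the final stage.
Every stage carried; the accused prevails.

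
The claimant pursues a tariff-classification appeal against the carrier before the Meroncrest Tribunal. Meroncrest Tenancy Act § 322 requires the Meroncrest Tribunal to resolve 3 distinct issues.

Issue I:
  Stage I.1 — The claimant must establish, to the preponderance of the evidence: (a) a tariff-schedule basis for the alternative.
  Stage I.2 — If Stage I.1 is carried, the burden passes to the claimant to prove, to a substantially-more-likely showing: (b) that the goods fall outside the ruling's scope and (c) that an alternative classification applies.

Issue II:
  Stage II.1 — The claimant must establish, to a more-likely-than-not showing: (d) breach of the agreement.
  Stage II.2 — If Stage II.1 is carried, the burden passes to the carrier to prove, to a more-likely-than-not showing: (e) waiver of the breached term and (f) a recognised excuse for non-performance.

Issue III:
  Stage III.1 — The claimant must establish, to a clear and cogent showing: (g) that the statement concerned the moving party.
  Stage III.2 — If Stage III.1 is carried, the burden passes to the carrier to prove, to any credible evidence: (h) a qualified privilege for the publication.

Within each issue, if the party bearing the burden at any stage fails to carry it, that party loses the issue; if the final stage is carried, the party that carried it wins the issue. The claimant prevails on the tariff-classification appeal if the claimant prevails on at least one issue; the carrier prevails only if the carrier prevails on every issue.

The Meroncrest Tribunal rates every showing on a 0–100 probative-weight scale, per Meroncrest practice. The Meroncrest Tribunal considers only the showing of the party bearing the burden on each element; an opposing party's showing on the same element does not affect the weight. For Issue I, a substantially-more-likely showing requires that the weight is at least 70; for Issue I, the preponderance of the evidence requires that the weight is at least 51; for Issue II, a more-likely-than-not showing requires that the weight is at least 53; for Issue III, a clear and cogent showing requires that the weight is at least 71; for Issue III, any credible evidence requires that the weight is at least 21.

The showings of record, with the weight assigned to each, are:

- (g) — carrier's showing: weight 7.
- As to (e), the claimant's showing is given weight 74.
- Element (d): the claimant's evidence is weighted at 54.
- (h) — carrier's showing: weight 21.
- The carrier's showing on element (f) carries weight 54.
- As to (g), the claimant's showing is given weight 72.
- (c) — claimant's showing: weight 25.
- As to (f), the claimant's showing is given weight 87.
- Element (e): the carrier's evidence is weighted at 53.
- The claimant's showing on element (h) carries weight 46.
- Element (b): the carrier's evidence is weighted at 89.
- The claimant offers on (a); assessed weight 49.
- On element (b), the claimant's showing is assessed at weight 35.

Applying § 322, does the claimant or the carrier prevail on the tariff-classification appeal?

carrier

— Issue I —
Stage I.1 (claimant, the preponderance of the evidence, weight is at least 51): (a) 49 < 51 — fails.
  Not every element is met, so the claimant fails to carry Stage I.1.
The carrier prevails on this issue.
— Issue II —
At Stage II.1 the claimant must meet a more-likely-than-not showing (weight is at least 53): on (d) the weight is 54, ≥ 53, so (d) meets the standard.
  Stage II.1 carried; the burden shifts to the carrier.
At Stage II.2 the carrier must meet a more-likely-than-not showing (weight is at least 53): on (e) the weight is 53 (the claimant's 74 is given no effect), ≥ 53, so (e) meets the standard; on (f) the weight is 54 (the claimant's 87 is given no effect), which does reach 53, so (f) meets the standard.
  All elements met at the final stage.
With every stage satisfied, the carrier prevails on this issue.
— Issue III —
Stage III.1 — burden on claimant; standard: a clear and cogent showing (weight is at least 71).
    (g): 72 (carrier's 7 disregarded) ≥ 71 [met]
  The claimant carries Stage III.1; the carrier now bears the burden.
Stage III.2 — burden on carrier; standard: any credible evidence (weight is at least 21).
    (h): 21 (claimant's 46 disregarded) ≥ 21 [met]
  The carrier carries the last stage.
With every stage satisfied, the carrier prevails on this issue.
Per-issue: Issue I → carrier; Issue II → carrier; Issue III → carrier. The claimant must prevail on at least one issue; overall, the carrier prevails.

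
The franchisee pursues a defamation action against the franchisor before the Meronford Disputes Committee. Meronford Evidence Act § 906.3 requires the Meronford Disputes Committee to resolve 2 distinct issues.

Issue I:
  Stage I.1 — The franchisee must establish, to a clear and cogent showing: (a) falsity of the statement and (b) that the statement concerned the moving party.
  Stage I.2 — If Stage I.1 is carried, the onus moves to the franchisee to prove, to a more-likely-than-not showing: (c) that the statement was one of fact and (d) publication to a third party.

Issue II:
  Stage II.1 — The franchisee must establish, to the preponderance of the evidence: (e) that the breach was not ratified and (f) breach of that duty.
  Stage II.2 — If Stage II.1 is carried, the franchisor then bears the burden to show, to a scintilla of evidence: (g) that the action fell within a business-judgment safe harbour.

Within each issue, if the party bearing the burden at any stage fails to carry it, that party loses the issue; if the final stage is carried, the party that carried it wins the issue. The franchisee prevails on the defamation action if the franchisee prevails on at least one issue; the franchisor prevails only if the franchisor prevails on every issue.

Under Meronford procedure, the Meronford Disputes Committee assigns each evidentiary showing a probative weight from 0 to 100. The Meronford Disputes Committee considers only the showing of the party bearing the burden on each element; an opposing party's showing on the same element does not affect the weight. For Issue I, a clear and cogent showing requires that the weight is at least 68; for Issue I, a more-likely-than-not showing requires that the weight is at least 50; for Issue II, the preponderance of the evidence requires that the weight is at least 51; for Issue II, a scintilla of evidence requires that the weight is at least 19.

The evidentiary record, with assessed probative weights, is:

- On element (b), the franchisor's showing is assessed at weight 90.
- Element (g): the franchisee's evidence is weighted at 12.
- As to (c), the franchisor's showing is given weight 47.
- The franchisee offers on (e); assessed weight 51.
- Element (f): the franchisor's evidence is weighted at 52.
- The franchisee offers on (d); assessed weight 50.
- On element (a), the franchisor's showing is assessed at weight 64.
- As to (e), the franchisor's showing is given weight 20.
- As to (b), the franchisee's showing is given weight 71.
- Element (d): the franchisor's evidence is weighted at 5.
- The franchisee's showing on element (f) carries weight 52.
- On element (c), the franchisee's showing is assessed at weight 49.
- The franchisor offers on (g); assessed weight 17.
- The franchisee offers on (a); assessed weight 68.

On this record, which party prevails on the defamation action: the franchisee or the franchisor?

— Issue I —
At Stage I.1 the franchisee must meet a clear and cogent showing (weight is at least 68): on (a) the weight is 68 (the franchisor's 64 is given no effect), ≥ 68, so (a) meets the standard; on (b) the weight is 71 (the franchisor's 90 is given no effect), which does reach 68, so (b) meets the standard.
  All elements met. The franchisee retains the burden for Stage I.2.
At Stage I.2 the franchisee must meet a more-likely-than-not showing (weight is at least 50): on (c) the weight is 49 (the franchisor's 47 is given no effect), < 50, so (c) does not meet the standard; on (d) the weight is 50 (the franchisor's 5 is given no effect), which does reach 50, so (d) meets the standard.
  The franchisee does not carry Stage I.2.
So the franchisor prevails on this issue.
— Issue II —
Stage II.1 — burden on franchisee; standard: the preponderance of the evidence (weight is at least 51).
    (e): 51 (franchisor's 20 disregarded) ≥ 51 [met]
    (f): 52 (franchisor's 52 disregarded) ≥ 51 [met]
  All elements met. The burden passes to the franchisor.
Stage II.2 — burden on franchisor; standard: a scintilla of evidence (weight is at least 19).
    (g): 17 (franchisee's 12 disregarded) < 19 [not met]
  Stage II.2 not carried; the franchisor fails its burden.
So the franchisee prevails on this issue.
Per-issue: Issue I → franchisor; Issue II → franchisee. The franchisee must prevail on at least one issue; overall, the franchisee prevails.

franchisee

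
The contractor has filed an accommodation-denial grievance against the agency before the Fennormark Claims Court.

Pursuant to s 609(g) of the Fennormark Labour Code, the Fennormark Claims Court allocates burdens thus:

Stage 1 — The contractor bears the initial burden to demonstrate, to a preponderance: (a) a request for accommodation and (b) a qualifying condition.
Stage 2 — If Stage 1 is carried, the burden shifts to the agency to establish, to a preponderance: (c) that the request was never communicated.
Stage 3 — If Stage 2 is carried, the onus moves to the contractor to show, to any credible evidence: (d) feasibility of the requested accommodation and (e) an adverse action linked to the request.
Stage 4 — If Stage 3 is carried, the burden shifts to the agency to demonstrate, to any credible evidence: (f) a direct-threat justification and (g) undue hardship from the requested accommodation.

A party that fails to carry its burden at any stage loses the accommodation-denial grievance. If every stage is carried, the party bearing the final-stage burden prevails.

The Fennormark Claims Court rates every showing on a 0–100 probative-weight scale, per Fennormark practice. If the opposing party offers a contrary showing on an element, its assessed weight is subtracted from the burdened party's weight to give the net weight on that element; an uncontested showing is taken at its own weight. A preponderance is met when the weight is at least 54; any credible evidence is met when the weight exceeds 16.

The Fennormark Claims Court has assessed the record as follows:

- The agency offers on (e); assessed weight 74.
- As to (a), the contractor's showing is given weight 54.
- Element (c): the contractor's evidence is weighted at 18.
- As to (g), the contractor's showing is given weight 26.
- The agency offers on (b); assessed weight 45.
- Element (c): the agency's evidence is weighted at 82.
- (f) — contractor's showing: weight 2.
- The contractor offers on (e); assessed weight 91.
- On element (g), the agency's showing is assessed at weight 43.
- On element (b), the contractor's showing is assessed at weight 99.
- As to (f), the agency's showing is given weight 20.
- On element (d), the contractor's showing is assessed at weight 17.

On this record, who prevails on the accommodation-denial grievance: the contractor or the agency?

Stage 1 — burden on contractor; standard: a preponderance (weight is at least 54).
    (a): 54 ≥ 54 [met]
    (b): 99 − 45 = 54 ≥ 54 [met]
  All elements met. The burden passes to the agency.
Stage 2 — burden on agency; standard: a preponderance (weight is at least 54).
    (c): 82 − 18 = 64 ≥ 54 [met]
  All elements met. The burden passes to the contractor.
Stage 3 — burden on contractor; standard: any credible evidence (weight exceeds 16).
    (d): 17 > 16 [met]
    (e): 91 − 74 = 17 > 16 [met]
  The contractor carries Stage 3; the agency now bears the burden.
Stage 4 — burden on agency; standard: any credible evidence (weight exceeds 16).
    (f): 20 − 2 = 18 > 16 [met]
    (g): 43 − 26 = 17 > 16 [met]
  All elements met at the final stage.
With every stage satisfied, the agency prevails.

agency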